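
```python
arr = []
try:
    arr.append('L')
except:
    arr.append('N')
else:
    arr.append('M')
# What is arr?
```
['L', 'M']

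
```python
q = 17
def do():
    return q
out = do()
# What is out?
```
17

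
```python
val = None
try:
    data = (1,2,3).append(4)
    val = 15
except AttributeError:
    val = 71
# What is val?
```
71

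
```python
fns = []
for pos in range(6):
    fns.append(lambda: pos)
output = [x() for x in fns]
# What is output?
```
[5, 5, 5, 5, 5, 5]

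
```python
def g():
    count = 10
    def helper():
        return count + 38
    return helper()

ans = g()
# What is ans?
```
48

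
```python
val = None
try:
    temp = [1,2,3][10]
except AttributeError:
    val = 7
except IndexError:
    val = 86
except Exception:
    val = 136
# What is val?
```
86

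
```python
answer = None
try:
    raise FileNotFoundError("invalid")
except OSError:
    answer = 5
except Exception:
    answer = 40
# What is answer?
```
5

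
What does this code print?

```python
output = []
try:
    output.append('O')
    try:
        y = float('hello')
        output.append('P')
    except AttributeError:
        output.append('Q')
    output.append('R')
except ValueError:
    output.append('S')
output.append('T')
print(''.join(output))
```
OST

Inner handler doesn't match, propagates to outer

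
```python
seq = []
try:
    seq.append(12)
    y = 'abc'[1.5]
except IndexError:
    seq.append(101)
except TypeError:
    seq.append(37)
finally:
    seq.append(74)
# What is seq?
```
[12, 37, 74]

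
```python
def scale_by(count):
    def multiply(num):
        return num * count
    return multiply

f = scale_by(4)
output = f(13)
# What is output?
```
52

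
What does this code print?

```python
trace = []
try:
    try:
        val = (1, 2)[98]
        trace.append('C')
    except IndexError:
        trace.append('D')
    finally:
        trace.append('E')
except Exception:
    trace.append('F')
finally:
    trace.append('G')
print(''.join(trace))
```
DEG

Both finally blocks run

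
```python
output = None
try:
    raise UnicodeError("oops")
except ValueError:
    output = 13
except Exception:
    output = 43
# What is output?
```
13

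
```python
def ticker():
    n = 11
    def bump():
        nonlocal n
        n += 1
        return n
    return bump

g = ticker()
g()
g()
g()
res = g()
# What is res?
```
15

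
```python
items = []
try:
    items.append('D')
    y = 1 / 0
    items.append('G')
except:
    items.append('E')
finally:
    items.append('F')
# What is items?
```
['D', 'E', 'F']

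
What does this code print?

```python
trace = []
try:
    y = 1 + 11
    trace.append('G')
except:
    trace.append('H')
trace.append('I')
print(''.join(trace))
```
GI

No exception, try block completes normally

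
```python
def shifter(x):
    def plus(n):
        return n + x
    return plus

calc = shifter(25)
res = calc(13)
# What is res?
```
38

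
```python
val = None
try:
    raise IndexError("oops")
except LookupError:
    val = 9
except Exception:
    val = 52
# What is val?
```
9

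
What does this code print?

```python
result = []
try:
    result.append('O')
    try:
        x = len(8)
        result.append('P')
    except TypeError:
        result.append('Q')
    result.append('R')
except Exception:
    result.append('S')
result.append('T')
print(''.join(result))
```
OQRT

Inner exception caught by inner handler, outer continues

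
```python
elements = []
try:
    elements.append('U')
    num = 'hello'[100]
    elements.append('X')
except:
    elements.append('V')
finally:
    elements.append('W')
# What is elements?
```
['U', 'V', 'W']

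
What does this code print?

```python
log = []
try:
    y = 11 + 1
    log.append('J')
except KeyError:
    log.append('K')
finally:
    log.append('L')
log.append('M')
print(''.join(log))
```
JLM

finally runs after normal execution too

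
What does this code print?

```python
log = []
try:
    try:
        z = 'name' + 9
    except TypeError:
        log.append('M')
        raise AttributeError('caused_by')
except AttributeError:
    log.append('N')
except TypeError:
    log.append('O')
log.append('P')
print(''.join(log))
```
MNP

AttributeError raised and caught, original TypeError not re-raised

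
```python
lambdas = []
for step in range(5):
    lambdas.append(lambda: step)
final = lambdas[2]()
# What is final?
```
4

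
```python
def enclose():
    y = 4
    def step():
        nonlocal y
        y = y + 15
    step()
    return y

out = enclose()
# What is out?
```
19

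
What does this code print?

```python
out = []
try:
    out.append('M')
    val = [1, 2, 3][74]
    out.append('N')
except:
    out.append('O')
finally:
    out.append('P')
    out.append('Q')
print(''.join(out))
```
MOPQ

Code before exception runs, then except, then all of finally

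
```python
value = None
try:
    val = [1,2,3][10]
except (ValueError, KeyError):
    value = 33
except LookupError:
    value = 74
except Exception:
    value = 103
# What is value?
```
74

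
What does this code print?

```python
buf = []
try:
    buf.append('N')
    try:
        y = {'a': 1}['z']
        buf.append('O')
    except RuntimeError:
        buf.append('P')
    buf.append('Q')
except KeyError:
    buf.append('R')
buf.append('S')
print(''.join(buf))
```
NRS

Inner handler doesn't match, propagates to outer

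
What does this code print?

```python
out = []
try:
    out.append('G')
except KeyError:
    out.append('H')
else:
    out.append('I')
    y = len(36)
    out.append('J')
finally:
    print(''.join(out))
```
GI

Try succeeds, else appends 'I', TypeError in else is uncaught, finally prints before exception propagates ('J' never appended)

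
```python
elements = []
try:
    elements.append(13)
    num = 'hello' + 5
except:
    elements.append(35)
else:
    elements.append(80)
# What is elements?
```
[13, 35]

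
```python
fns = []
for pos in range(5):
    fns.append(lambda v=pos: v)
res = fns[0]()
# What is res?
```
0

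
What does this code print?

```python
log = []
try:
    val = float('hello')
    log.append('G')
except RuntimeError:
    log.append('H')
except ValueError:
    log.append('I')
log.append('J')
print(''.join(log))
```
IJ

ValueError is caught by its specific handler, not RuntimeError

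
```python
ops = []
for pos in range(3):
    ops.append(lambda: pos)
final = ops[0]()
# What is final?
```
2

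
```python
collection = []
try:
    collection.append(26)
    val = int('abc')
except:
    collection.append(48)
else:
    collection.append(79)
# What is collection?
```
[26, 48]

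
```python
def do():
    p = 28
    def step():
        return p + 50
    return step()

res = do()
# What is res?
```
78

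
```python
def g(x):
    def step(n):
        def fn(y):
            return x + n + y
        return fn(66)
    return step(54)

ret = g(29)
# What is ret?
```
149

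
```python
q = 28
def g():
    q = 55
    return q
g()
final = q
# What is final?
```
28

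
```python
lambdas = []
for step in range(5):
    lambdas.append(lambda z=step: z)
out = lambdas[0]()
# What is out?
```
0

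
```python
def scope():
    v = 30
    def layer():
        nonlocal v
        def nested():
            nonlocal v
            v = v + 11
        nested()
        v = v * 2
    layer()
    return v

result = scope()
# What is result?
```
82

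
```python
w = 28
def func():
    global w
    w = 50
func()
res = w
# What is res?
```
50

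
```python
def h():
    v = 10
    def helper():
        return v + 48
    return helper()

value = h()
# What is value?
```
58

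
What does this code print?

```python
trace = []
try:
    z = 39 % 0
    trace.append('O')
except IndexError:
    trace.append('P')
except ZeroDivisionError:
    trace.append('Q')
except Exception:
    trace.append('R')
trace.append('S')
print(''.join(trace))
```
QS

ZeroDivisionError matches before generic Exception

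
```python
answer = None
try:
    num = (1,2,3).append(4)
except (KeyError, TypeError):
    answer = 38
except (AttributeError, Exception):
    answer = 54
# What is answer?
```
54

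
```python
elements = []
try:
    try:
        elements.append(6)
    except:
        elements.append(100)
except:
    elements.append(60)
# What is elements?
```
[6]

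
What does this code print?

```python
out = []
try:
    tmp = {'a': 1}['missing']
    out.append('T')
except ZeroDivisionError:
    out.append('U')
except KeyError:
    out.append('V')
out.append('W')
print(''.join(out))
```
VW

KeyError is caught by its specific handler, not ZeroDivisionError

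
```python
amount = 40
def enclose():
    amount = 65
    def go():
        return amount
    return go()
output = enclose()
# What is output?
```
65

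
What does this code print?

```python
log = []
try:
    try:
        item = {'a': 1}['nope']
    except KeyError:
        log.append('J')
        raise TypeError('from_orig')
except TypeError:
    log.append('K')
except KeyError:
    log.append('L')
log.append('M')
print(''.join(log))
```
JKM

TypeError raised and caught, original KeyError not re-raised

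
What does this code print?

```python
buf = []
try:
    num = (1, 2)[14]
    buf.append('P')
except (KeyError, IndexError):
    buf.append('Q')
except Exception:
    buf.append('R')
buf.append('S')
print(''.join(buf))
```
QS

IndexError matches tuple containing it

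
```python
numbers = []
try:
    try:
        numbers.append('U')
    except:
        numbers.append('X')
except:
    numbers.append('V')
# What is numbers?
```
['U']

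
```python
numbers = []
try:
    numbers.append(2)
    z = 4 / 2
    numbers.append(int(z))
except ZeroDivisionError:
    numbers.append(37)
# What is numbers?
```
[2, 2]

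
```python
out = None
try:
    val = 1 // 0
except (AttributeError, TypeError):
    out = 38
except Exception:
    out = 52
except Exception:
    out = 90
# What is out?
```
52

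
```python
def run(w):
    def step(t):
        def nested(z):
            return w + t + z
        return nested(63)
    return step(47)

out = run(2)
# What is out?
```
112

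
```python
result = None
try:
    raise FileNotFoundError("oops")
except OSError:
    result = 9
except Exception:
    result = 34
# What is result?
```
9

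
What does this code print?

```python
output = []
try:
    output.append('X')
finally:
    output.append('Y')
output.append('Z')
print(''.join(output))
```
XYZ

try/finally without except, no exception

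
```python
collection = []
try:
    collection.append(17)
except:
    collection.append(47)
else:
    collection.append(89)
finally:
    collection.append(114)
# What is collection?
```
[17, 89, 114]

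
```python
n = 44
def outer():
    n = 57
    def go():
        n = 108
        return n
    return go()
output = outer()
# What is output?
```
108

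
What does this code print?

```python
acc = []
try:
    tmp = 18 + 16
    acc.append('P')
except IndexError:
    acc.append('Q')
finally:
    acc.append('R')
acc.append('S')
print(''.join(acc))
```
PRS

finally runs after normal execution too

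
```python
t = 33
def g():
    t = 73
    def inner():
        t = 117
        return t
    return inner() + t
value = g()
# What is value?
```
190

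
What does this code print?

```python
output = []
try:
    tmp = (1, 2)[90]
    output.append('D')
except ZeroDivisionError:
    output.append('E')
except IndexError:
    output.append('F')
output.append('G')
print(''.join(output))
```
FG

IndexError is caught by its specific handler, not ZeroDivisionError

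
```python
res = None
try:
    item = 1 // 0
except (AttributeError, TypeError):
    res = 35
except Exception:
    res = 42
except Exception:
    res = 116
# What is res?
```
42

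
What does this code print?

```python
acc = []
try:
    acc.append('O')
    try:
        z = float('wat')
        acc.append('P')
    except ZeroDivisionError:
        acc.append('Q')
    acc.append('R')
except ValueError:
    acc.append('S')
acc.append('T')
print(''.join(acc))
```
OST

Inner handler doesn't match, propagates to outer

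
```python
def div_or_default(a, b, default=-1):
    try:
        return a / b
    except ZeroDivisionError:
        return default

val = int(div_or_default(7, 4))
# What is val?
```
1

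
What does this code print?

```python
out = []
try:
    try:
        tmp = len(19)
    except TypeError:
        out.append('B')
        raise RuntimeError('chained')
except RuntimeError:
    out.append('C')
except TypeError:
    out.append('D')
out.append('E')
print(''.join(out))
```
BCE

RuntimeError raised and caught, original TypeError not re-raised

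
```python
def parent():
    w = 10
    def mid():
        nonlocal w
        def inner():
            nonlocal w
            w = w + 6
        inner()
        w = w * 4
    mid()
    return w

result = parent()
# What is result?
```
64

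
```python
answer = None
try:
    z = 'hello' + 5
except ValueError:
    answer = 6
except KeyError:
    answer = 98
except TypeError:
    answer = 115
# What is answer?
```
115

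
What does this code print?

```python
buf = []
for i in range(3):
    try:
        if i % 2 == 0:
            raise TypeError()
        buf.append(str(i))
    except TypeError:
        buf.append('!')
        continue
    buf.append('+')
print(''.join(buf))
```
!1+!

continue in except skips rest of loop body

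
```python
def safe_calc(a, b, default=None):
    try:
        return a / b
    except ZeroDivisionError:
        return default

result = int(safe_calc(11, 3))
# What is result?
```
3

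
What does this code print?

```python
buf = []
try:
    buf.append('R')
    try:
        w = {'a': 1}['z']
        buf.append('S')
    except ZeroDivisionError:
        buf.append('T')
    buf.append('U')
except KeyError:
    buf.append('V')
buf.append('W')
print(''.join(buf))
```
RVW

Inner handler doesn't match, propagates to outer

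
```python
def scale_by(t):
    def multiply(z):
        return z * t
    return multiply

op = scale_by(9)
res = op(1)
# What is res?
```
9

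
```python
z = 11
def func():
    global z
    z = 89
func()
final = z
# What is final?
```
89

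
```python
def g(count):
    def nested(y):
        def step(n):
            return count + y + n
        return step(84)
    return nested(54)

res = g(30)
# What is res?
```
168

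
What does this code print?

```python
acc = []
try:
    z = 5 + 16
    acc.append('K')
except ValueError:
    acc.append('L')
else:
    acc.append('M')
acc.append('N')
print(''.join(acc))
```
KMN

else block runs when no exception occurs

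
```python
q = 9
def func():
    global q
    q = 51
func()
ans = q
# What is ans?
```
51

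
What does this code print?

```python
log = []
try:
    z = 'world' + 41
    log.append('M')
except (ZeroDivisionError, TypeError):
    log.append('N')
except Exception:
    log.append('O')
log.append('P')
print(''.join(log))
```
NP

TypeError matches tuple containing it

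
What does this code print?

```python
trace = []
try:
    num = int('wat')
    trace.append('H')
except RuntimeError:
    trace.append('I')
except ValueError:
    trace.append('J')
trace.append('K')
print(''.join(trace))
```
JK

ValueError is caught by its specific handler, not RuntimeError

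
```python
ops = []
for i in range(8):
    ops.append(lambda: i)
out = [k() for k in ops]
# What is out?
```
[7, 7, 7, 7, 7, 7, 7, 7]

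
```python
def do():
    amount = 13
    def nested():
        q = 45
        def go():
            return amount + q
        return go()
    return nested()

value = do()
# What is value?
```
58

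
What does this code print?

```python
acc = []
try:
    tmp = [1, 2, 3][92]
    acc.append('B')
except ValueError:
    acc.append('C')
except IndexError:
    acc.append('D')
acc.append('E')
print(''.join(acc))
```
DE

IndexError is caught by its specific handler, not ValueError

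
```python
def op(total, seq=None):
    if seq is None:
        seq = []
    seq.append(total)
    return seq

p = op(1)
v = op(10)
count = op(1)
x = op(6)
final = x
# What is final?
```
[6]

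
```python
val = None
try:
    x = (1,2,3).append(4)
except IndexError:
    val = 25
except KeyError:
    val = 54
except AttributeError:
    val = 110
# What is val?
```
110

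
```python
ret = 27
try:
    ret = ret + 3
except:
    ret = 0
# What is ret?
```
30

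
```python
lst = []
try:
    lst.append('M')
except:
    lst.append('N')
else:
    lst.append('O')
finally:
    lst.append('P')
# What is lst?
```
['M', 'O', 'P']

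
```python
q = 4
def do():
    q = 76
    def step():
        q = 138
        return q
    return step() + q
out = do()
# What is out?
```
214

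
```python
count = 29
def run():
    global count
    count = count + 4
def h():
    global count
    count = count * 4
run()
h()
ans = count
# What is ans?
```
132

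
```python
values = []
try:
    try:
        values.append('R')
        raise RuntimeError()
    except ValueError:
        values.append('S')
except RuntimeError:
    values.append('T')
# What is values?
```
['R', 'T']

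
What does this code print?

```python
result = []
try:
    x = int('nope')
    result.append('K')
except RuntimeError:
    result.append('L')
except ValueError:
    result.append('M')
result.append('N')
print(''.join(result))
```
MN

ValueError is caught by its specific handler, not RuntimeError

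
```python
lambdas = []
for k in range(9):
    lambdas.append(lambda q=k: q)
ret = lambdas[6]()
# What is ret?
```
6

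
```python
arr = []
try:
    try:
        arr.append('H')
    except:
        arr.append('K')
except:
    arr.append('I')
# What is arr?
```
['H']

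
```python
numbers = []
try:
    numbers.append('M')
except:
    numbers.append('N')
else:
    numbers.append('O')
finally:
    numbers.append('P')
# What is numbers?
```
['M', 'O', 'P']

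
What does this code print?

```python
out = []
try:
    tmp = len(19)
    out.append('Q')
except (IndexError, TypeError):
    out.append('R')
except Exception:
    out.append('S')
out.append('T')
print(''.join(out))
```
RT

TypeError matches tuple containing it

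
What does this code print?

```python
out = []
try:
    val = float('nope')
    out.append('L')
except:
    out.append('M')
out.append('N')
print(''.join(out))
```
MN

Exception raised in try, caught by bare except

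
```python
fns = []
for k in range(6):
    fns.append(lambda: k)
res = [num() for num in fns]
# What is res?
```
[5, 5, 5, 5, 5, 5]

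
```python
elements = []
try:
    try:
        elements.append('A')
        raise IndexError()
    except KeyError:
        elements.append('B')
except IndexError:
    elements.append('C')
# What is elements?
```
['A', 'C']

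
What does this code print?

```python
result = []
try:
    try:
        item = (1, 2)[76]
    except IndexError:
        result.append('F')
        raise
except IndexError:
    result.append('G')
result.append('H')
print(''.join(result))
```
FGH

raise without argument re-raises current exception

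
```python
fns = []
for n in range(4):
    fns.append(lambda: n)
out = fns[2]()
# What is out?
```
3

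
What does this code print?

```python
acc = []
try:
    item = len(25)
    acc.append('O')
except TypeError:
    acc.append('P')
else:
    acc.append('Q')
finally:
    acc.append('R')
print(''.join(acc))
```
PR

Exception: except runs, else skipped, finally runs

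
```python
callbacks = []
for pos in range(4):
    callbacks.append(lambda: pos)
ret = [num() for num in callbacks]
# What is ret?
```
[3, 3, 3, 3]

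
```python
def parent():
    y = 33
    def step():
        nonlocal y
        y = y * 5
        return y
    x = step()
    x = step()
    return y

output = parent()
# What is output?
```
825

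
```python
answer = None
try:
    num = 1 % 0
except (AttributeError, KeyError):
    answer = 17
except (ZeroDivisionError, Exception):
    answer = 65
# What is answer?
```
65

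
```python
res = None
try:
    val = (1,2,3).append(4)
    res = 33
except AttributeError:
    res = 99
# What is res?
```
99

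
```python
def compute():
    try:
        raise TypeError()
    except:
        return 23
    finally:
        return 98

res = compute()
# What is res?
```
98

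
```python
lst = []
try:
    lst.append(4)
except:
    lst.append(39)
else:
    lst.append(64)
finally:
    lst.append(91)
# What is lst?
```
[4, 64, 91]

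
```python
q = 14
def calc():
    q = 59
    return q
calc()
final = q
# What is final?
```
14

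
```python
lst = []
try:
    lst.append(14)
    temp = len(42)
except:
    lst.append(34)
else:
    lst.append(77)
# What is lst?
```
[14, 34]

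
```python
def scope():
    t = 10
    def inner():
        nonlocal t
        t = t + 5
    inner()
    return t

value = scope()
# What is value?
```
15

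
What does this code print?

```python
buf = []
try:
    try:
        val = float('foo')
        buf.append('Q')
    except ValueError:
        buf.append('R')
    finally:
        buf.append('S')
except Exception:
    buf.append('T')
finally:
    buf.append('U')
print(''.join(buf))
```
RSU

Both finally blocks run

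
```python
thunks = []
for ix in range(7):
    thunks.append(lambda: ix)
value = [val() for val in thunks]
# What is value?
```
[6, 6, 6, 6, 6, 6, 6]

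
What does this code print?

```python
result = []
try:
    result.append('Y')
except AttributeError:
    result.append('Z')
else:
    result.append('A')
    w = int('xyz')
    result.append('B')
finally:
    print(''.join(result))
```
YA

Try succeeds, else appends 'A', ValueError in else is uncaught, finally prints before exception propagates ('B' never appended)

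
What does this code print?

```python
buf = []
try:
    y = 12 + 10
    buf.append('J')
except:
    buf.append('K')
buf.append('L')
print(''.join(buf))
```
JL

No exception, try block completes normally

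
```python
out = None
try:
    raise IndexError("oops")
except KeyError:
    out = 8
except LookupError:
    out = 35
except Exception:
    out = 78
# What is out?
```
35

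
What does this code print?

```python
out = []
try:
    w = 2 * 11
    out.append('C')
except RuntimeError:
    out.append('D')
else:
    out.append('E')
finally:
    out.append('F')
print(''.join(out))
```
CEF

else runs before finally when no exception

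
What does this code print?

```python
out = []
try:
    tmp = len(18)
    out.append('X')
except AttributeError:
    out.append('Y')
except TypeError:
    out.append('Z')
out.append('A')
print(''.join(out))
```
ZA

TypeError is caught by its specific handler, not AttributeError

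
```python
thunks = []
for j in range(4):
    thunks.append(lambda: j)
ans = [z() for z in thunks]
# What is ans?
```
[3, 3, 3, 3]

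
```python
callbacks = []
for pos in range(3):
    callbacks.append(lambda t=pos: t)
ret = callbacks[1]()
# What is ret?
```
1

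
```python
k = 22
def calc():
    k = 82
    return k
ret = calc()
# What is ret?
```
82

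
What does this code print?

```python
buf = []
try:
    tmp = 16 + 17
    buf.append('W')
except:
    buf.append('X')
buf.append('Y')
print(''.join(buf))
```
WY

No exception, try block completes normally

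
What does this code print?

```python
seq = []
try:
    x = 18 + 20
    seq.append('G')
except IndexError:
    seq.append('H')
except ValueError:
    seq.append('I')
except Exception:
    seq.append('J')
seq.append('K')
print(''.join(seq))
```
GK

No exception, try block completes normally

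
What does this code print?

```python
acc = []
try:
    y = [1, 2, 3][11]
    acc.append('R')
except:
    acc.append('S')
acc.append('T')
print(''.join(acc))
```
ST

Exception raised in try, caught by bare except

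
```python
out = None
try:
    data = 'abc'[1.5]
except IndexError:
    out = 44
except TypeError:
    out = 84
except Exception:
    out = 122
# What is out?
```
84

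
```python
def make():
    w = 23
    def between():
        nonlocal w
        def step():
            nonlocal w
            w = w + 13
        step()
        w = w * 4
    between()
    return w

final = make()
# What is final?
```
144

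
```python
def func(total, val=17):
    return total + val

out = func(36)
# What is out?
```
53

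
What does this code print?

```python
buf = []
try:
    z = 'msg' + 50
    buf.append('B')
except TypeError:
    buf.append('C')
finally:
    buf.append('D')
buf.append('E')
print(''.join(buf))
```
CDE

finally always runs, even after exception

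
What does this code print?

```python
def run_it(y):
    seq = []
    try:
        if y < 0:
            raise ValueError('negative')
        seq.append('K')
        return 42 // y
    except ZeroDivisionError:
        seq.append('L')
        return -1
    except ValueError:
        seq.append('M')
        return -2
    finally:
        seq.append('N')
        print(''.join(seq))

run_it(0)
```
KLN

y=0 causes ZeroDivisionError, caught, finally prints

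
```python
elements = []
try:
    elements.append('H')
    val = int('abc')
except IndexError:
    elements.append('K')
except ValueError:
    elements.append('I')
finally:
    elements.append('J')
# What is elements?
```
['H', 'I', 'J']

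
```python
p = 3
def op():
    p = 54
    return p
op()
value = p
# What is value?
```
3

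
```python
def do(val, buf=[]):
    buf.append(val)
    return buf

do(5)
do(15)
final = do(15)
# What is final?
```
[5, 15, 15]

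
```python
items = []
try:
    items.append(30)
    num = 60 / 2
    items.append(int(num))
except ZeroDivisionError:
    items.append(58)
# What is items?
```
[30, 30]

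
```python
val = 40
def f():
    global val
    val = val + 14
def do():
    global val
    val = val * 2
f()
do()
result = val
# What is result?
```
108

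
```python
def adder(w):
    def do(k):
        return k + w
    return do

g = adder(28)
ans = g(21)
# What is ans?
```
49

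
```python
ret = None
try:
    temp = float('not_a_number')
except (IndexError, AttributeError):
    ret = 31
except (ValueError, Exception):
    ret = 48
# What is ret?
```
48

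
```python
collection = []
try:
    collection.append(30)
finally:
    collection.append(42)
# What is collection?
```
[30, 42]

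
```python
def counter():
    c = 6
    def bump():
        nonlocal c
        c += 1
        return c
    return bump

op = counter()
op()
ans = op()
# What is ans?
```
8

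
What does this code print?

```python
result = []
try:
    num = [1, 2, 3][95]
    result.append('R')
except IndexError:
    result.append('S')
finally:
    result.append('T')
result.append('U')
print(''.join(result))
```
STU

finally always runs, even after exception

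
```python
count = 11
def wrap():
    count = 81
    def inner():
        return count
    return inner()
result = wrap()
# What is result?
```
81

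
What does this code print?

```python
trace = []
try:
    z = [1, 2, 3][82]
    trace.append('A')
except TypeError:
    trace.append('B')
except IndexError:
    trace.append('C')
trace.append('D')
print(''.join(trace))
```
CD

IndexError is caught by its specific handler, not TypeError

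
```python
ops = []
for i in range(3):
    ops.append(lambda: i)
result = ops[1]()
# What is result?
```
2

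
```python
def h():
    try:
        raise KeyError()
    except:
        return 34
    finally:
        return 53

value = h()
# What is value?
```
53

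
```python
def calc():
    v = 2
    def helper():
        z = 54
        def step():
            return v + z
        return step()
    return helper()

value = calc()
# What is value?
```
56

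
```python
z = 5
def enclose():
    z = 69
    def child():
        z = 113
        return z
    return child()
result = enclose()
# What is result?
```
113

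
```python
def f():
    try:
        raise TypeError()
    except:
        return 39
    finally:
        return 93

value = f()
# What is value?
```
93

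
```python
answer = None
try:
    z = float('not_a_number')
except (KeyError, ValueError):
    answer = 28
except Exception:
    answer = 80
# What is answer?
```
28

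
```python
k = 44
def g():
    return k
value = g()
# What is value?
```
44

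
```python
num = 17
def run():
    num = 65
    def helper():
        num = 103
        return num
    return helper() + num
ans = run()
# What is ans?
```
168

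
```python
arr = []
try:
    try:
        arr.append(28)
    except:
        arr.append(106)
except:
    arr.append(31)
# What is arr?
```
[28]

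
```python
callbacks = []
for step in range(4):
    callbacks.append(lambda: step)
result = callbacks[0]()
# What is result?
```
3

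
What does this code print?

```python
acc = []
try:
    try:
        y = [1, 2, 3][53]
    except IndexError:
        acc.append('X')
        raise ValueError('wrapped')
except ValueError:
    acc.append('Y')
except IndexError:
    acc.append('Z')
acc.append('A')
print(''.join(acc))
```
XYA

ValueError raised and caught, original IndexError not re-raised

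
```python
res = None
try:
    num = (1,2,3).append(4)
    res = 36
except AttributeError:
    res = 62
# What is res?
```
62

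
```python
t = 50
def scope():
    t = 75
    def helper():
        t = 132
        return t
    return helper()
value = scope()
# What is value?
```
132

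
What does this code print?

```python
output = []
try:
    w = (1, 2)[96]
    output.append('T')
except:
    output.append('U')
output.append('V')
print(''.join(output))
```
UV

Exception raised in try, caught by bare except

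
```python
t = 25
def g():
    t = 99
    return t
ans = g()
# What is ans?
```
99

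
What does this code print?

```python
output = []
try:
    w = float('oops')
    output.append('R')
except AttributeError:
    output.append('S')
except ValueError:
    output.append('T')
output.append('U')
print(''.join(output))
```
TU

ValueError is caught by its specific handler, not AttributeError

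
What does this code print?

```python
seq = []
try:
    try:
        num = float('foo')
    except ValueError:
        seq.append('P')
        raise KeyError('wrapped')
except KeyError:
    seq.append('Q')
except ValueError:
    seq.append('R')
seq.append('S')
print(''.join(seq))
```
PQS

KeyError raised and caught, original ValueError not re-raised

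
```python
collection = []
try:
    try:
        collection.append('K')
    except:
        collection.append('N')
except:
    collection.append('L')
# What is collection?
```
['K']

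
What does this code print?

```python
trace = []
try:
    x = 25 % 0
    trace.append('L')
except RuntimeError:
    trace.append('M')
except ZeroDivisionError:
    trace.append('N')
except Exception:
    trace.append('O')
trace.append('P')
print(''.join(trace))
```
NP

ZeroDivisionError matches before generic Exception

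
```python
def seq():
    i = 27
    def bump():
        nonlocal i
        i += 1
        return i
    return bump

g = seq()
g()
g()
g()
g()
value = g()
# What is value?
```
32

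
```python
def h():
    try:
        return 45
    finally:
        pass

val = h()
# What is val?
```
45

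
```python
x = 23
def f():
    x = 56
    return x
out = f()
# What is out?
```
56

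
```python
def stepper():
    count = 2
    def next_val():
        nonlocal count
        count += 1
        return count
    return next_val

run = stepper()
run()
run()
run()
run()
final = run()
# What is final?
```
7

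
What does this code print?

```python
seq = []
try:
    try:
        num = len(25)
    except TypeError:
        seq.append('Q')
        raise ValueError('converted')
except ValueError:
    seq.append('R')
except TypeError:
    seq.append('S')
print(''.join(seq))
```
QR

New ValueError raised, caught by outer ValueError handler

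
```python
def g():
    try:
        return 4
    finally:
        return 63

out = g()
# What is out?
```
63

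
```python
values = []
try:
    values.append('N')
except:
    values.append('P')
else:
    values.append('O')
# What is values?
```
['N', 'O']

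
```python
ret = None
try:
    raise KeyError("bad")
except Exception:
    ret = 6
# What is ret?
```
6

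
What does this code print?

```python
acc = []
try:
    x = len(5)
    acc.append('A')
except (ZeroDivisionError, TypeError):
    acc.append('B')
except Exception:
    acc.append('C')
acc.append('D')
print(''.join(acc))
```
BD

TypeError matches tuple containing it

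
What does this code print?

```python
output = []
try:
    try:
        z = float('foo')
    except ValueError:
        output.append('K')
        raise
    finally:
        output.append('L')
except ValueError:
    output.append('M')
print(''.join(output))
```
KLM

finally runs before re-raised exception propagates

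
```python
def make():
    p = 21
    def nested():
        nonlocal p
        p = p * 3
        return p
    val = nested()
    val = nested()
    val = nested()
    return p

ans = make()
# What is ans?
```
567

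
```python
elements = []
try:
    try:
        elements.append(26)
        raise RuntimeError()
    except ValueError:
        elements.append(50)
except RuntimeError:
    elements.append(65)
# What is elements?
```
[26, 65]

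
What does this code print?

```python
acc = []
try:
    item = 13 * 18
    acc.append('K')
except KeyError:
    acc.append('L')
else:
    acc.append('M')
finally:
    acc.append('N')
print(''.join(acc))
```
KMN

else runs before finally when no exception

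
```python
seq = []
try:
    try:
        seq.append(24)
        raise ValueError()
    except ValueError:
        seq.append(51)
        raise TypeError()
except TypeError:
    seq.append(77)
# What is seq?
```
[24, 51, 77]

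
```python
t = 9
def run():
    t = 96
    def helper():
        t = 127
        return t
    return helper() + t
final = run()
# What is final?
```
223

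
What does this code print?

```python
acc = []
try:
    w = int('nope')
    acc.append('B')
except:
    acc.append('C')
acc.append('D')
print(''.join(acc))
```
CD

Exception raised in try, caught by bare except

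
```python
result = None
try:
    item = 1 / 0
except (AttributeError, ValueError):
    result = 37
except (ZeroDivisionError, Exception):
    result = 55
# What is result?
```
55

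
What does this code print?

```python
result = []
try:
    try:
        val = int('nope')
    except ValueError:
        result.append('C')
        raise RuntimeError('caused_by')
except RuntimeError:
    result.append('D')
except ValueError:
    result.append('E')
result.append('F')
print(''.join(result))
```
CDF

RuntimeError raised and caught, original ValueError not re-raised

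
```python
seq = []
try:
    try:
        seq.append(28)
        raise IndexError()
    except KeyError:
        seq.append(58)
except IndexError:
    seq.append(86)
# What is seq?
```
[28, 86]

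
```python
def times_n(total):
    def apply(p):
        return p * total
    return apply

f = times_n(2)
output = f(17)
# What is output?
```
34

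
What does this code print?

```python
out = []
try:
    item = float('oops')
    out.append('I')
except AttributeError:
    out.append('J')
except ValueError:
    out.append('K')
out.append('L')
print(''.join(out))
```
KL

ValueError is caught by its specific handler, not AttributeError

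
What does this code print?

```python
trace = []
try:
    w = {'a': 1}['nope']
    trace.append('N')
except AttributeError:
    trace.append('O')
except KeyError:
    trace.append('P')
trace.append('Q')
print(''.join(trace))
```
PQ

KeyError is caught by its specific handler, not AttributeError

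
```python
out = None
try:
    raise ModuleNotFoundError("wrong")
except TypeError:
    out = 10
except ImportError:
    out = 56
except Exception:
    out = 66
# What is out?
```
56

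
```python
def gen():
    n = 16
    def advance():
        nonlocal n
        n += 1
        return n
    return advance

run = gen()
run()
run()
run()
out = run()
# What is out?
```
20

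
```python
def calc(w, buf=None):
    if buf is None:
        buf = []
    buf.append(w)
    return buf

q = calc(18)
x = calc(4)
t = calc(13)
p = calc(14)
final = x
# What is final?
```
[4]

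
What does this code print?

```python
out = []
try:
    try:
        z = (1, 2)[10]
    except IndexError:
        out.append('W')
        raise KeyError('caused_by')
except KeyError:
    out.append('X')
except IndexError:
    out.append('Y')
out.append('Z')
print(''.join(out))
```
WXZ

KeyError raised and caught, original IndexError not re-raised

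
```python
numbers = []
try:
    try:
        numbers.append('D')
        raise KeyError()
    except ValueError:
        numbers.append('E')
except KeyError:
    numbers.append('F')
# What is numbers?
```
['D', 'F']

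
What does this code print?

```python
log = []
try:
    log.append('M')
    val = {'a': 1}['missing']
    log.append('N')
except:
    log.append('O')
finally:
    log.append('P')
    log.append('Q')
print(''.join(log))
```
MOPQ

Code before exception runs, then except, then all of finally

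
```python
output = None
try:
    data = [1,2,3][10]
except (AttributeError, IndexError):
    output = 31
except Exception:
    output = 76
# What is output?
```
31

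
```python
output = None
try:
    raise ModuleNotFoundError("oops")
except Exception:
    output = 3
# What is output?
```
3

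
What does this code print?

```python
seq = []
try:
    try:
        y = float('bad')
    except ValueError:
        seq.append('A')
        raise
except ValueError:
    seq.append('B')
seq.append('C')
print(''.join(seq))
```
ABC

raise without argument re-raises current exception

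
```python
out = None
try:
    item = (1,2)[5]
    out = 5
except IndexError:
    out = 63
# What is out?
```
63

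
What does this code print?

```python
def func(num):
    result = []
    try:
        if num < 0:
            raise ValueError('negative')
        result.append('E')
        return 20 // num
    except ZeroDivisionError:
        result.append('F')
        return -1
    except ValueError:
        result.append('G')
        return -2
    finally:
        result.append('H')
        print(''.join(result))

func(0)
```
EFH

num=0 causes ZeroDivisionError, caught, finally prints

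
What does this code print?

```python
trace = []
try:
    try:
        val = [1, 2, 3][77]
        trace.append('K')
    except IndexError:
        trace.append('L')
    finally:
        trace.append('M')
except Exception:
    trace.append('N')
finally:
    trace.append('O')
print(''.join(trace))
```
LMO

Both finally blocks run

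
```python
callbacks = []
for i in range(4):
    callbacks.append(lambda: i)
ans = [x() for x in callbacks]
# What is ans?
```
[3, 3, 3, 3]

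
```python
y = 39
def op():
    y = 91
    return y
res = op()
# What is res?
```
91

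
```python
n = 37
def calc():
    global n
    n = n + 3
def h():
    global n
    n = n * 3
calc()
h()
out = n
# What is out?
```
120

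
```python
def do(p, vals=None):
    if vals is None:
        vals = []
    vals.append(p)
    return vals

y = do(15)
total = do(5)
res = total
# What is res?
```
[5]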